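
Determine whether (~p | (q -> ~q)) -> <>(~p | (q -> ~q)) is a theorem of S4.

Tableau for the negation ~((~p | (q -> ~q)) -> <>(~p | (q -> ~q))):
1. ~((~p | (q -> ~q)) -> <>(~p | (q -> ~q))), 0
2. ~p | (q -> ~q), 0
3. ~<>(~p | (q -> ~q)), 0
4. ~(~p | (q -> ~q)), 0
5. p, 0
6. ~(q -> ~q), 0
7. q, 0
8. q -> ~q, 0
9. ~q, 0
Accessibility: 0R0
Branch closes: q and ~q both at 0.
Every branch of the negation's tableau closes; the branch above is one of them.

Yes, valid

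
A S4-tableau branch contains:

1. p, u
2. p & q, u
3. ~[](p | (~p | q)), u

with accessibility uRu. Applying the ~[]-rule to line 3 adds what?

a fresh world v with uRv, and ~(p | (~p | q)) at v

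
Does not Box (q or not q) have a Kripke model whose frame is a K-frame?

1. not Box (q or not q), u
2. not (q or not q), v   [neg-Box-rule on 1: fresh world v, uRv]
3. not q, v   [neg-or-rule on 2]
4. q, v   [neg-or-rule on 2]
Accessibility: uRv
Branch closes: q and not q both at v.
(One branch shown.) All branches close.

Unsatisfiable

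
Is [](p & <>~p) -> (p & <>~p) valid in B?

Valid

Tableau for the negation ~([](p & <>~p) -> (p & <>~p)):
1. ~([](p & <>~p) -> (p & <>~p)), 0
2. [](p & <>~p), 0   [~->-rule on 1]
3. ~(p & <>~p), 0   [~->-rule on 1]
4. p & <>~p, 0   [[]-rule on 2 via 0R0]
5. p, 0   [&-rule on 4]
6. <>~p, 0   [&-rule on 4]
7. ~<>~p, 0   [~&-rule on 3 (branches; this branch)]
8. ~p, 1   [<>-rule on 6: fresh world 1, 0R1]
9. p & <>~p, 1   [[]-rule on 2 via 0R1]
10. p, 1   [&-rule on 9]
11. <>~p, 1   [&-rule on 9]
Accessibility: 0R0, 0R1, 1R0, 1R1
Branch closes: p and ~p both at 1.
All branches of the negation close; one closing branch shown above.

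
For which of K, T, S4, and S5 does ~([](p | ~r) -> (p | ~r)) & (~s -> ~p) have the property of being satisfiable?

K

K-tableau for the formula:
1. ~([](p | ~r) -> (p | ~r)) & (~s -> ~p), w0
2. ~([](p | ~r) -> (p | ~r)), w0
3. ~s -> ~p, w0
4. [](p | ~r), w0
5. ~(p | ~r), w0
6. ~p, w0
7. r, w0
Complete open branch: satisfiable in K.
T-tableau for the formula:
1. ~([](p | ~r) -> (p | ~r)) & (~s -> ~p), w0
2. ~([](p | ~r) -> (p | ~r)), w0
3. ~s -> ~p, w0
4. [](p | ~r), w0
5. ~(p | ~r), w0
6. ~p, w0
7. r, w0
8. p | ~r, w0
9. ~r, w0
Accessibility: w0Rw0
Branch closes: r and ~r both at w0.
Every branch closes (one shown): unsatisfiable in T, hence also in S4, S5 (every S4/S5-frame is a T-frame).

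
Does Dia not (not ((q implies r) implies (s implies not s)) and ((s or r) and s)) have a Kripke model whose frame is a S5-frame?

Yes, satisfiable

1. Dia not (not ((q implies r) implies (s implies not s)) and ((s or r) and s)), 0
2. not (not ((q implies r) implies (s implies not s)) and ((s or r) and s)), 1
3. not ((s or r) and s), 1
4. not s, 1
Accessibility: 0R0, 0R1, 1R0, 1R1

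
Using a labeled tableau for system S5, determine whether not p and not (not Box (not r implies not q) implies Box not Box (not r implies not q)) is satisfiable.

1. not p and not (not Box (not r implies not q) implies Box not Box (not r implies not q)), w0
2. not p, w0
3. not (not Box (not r implies not q) implies Box not Box (not r implies not q)), w0
4. not Box (not r implies not q), w0
5. not Box not Box (not r implies not q), w0
6. not (not r implies not q), w1
7. not r, w1
8. q, w1
9. Box (not r implies not q), w2
10. not r implies not q, w0
11. not r implies not q, w1
12. not r implies not q, w2
13. not q, w0
14. not q, w1
Accessibility: w0Rw0, w0Rw1, w0Rw2, w1Rw0, w1Rw1, w1Rw2, w2Rw0, w2Rw1, w2Rw2
Branch closes: q and not q both at w1.
All branches of the tableau close; one closing branch shown above.

Unsatisfiable (every branch closes)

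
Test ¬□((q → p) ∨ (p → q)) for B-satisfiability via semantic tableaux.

No, unsatisfiable

1. ¬□((q → p) ∨ (p → q)), w0
2. ¬((q → p) ∨ (p → q)), w1
3. ¬(q → p), w1
4. ¬(p → q), w1
5. q, w1
6. ¬p, w1
7. p, w1
8. ¬q, w1
Accessibility: w0Rw0, w0Rw1, w1Rw0, w1Rw1
Branch closes: p and ¬p both at w1.
Every branch closes; the branch above is one of them.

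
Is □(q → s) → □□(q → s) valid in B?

Not valid

Tableau for the negation ¬(□(q → s) → □□(q → s)):
1. ¬(□(q → s) → □□(q → s)), u
2. □(q → s), u
3. ¬□□(q → s), u
4. q → s, u
5. s, u
6. ¬□(q → s), v
7. q → s, v
8. s, v
9. ¬(q → s), w
10. q, w
11. ¬s, w
Accessibility: uRu, uRv, vRu, vRv, vRw, wRv, wRw
The negation has an open branch (countermodel exists).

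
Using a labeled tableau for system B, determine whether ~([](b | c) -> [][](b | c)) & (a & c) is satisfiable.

Yes, satisfiable

1. ~([](b | c) -> [][](b | c)) & (a & c), u
2. ~([](b | c) -> [][](b | c)), u
3. a & c, u
4. [](b | c), u
5. ~[][](b | c), u
6. a, u
7. c, u
8. b | c, u
9. ~[](b | c), v
10. b | c, v
11. c, v
12. ~(b | c), w
13. ~b, w
14. ~c, w
Accessibility: uRu, uRv, vRu, vRv, vRw, wRv, wRw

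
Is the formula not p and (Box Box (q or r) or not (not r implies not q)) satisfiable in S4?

Satisfiable (open branch found)

1. not p and (Box Box (q or r) or not (not r implies not q)), w0
2. not p, w0
3. Box Box (q or r) or not (not r implies not q), w0
4. not (not r implies not q), w0
5. not r, w0
6. q, w0
Accessibility: w0Rw0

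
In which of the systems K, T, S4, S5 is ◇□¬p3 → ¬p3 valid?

S5-tableau for the negation ¬(◇□¬p3 → ¬p3):
1. ¬(◇□¬p3 → ¬p3), 0
2. ◇□¬p3, 0
3. p3, 0
4. □¬p3, 1
5. ¬p3, 0
Accessibility: 0R0, 0R1, 1R0, 1R1
Branch closes: p3 and ¬p3 both at 0.
Every branch closes (one shown): valid in S5.
S4-tableau for the negation ¬(◇□¬p3 → ¬p3):
1. ¬(◇□¬p3 → ¬p3), 0
2. ◇□¬p3, 0
3. p3, 0
4. □¬p3, 1
5. ¬p3, 1
Accessibility: 0R0, 0R1, 1R1
Complete open branch: countermodel on an S4-frame, so not valid in S4, nor in K, T (the same frame is also a K-frame and a T-frame).

S5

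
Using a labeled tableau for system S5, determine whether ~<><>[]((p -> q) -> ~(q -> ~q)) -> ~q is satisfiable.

Yes, satisfiable

1. ~<><>[]((p -> q) -> ~(q -> ~q)) -> ~q, w0
2. ~q, w0   [->-rule on 1 (branches; this branch)]
Accessibility: w0Rw0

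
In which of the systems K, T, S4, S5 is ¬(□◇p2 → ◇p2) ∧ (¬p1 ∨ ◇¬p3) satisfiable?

T-tableau for the formula:
1. ¬(□◇p2 → ◇p2) ∧ (¬p1 ∨ ◇¬p3), w0
2. ¬(□◇p2 → ◇p2), w0
3. ¬p1 ∨ ◇¬p3, w0
4. □◇p2, w0
5. ¬◇p2, w0
6. ◇p2, w0
7. ¬p2, w0
8. ◇¬p3, w0
9. p2, w1
10. ◇p2, w1
11. ¬p2, w1
Accessibility: w0Rw0, w0Rw1, w1Rw1
Branch closes: p2 and ¬p2 both at w1.
Every branch closes (one shown): unsatisfiable in T, hence also in S4, S5 (every S4/S5-frame is a T-frame).
K-tableau for the formula:
1. ¬(□◇p2 → ◇p2) ∧ (¬p1 ∨ ◇¬p3), w0
2. ¬(□◇p2 → ◇p2), w0
3. ¬p1 ∨ ◇¬p3, w0
4. □◇p2, w0
5. ¬◇p2, w0
6. ◇¬p3, w0
7. ¬p3, w1
8. ◇p2, w1
9. ¬p2, w1
10. p2, w2
Accessibility: w0Rw1, w1Rw2
Complete open branch: satisfiable in K.

K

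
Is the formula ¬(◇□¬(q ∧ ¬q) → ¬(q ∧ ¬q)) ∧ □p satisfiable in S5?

1. ¬(◇□¬(q ∧ ¬q) → ¬(q ∧ ¬q)) ∧ □p, 0
2. ¬(◇□¬(q ∧ ¬q) → ¬(q ∧ ¬q)), 0   [∧-rule on 1]
3. □p, 0   [∧-rule on 1]
4. ◇□¬(q ∧ ¬q), 0   [¬→-rule on 2]
5. q ∧ ¬q, 0   [¬→-rule on 2]
6. q, 0   [∧-rule on 5]
7. ¬q, 0   [∧-rule on 5]
Accessibility: 0R0
Branch closes: q and ¬q both at 0.
(One branch shown.) All branches close.

No, unsatisfiable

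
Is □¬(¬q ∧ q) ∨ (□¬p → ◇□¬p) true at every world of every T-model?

Tableau for the negation ¬(□¬(¬q ∧ q) ∨ (□¬p → ◇□¬p)):
1. ¬(□¬(¬q ∧ q) ∨ (□¬p → ◇□¬p)), u
2. ¬□¬(¬q ∧ q), u
3. ¬(□¬p → ◇□¬p), u
4. □¬p, u
5. ¬◇□¬p, u
6. ¬p, u
7. ¬□¬p, u
8. ¬q ∧ q, v
9. ¬q, v
10. q, v
Accessibility: uRu, uRv, vRv
Branch closes: q and ¬q both at v.
All branches of the negation close; one closing branch shown above.

Valid in T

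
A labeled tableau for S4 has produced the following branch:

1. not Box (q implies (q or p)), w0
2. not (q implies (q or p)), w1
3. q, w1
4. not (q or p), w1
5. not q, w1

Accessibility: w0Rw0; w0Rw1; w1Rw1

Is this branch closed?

Yes, closed

Both q and not q appear at w1.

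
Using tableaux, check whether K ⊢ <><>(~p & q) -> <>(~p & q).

Not valid

Tableau for the negation ~(<><>(~p & q) -> <>(~p & q)):
1. ~(<><>(~p & q) -> <>(~p & q)), u
2. <><>(~p & q), u
3. ~<>(~p & q), u
4. <>(~p & q), v
5. ~(~p & q), v
6. ~q, v
7. ~p & q, w
8. ~p, w
9. q, w
Accessibility: uRv, vRw
The negation has an open branch (countermodel exists).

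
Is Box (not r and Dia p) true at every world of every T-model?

Tableau for the negation not Box (not r and Dia p):
1. not Box (not r and Dia p), w0
2. not (not r and Dia p), w1
3. not Dia p, w1
4. not p, w1
Accessibility: w0Rw0, w0Rw1, w1Rw1
The negation has an open branch (countermodel exists).

No, not valid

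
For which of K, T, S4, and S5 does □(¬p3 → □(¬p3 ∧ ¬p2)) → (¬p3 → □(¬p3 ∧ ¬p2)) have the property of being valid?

K-tableau for the negation ¬(□(¬p3 → □(¬p3 ∧ ¬p2)) → (¬p3 → □(¬p3 ∧ ¬p2))):
1. ¬(□(¬p3 → □(¬p3 ∧ ¬p2)) → (¬p3 → □(¬p3 ∧ ¬p2))), u
2. □(¬p3 → □(¬p3 ∧ ¬p2)), u
3. ¬(¬p3 → □(¬p3 ∧ ¬p2)), u
4. ¬p3, u
5. ¬□(¬p3 ∧ ¬p2), u
6. ¬(¬p3 ∧ ¬p2), v
7. ¬p3 → □(¬p3 ∧ ¬p2), v
8. p2, v
9. □(¬p3 ∧ ¬p2), v
Accessibility: uRv
Complete open branch: countermodel on a K-frame, so not valid in K.
T-tableau for the negation ¬(□(¬p3 → □(¬p3 ∧ ¬p2)) → (¬p3 → □(¬p3 ∧ ¬p2))):
1. ¬(□(¬p3 → □(¬p3 ∧ ¬p2)) → (¬p3 → □(¬p3 ∧ ¬p2))), u
2. □(¬p3 → □(¬p3 ∧ ¬p2)), u
3. ¬(¬p3 → □(¬p3 ∧ ¬p2)), u
4. ¬p3, u
5. ¬□(¬p3 ∧ ¬p2), u
6. ¬p3 → □(¬p3 ∧ ¬p2), u
7. □(¬p3 ∧ ¬p2), u
8. ¬p3 ∧ ¬p2, u
9. ¬p2, u
10. ¬(¬p3 ∧ ¬p2), v
11. ¬p3 → □(¬p3 ∧ ¬p2), v
12. ¬p3 ∧ ¬p2, v
13. ¬p3, v
14. ¬p2, v
15. p2, v
Accessibility: uRu, uRv, vRv
Branch closes: p2 and ¬p2 both at v.
Every branch closes (one shown): valid in T, hence also in S4, S5 (every theorem of T is a theorem of S4 and S5).

T, S4, S5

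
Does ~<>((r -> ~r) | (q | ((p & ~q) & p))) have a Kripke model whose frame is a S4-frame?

1. ~<>((r -> ~r) | (q | ((p & ~q) & p))), 0
2. ~((r -> ~r) | (q | ((p & ~q) & p))), 0   [~<>-rule on 1 via 0R0]
3. ~(r -> ~r), 0   [~|-rule on 2]
4. ~(q | ((p & ~q) & p)), 0   [~|-rule on 2]
5. r, 0   [~->-rule on 3]
6. ~q, 0   [~|-rule on 4]
7. ~((p & ~q) & p), 0   [~|-rule on 4]
8. ~p, 0   [~&-rule on 7 (branches; this branch)]
Accessibility: 0R0

Satisfiable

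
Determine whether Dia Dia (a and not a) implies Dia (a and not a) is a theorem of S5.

Tableau for the negation not (Dia Dia (a and not a) implies Dia (a and not a)):
1. not (Dia Dia (a and not a) implies Dia (a and not a)), 0
2. Dia Dia (a and not a), 0
3. not Dia (a and not a), 0
4. not (a and not a), 0
5. a, 0
6. Dia (a and not a), 1
7. not (a and not a), 1
8. a, 1
9. a and not a, 2
10. a, 2
11. not a, 2
Accessibility: 0R0, 0R1, 0R2, 1R0, 1R1, 1R2, 2R0, 2R1, 2R2
Branch closes: a and not a both at 2.
Every branch of the negation's tableau closes; the branch above is one of them.

Yes, valid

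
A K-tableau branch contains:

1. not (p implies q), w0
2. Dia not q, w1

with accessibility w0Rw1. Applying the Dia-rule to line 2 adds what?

a fresh world w2 with w1Rw2, and not q at w2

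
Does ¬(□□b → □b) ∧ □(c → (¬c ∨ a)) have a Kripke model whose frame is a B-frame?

Unsatisfiable (every branch closes)

1. ¬(□□b → □b) ∧ □(c → (¬c ∨ a)), w0
2. ¬(□□b → □b), w0
3. □(c → (¬c ∨ a)), w0
4. □□b, w0
5. ¬□b, w0
6. c → (¬c ∨ a), w0
7. □b, w0
8. b, w0
9. ¬c ∨ a, w0
10. a, w0
11. ¬b, w1
12. c → (¬c ∨ a), w1
13. □b, w1
14. b, w1
Accessibility: w0Rw0, w0Rw1, w1Rw0, w1Rw1
Branch closes: b and ¬b both at w1.
All branches of the tableau close; one closing branch shown above.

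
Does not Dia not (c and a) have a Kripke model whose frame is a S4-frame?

1. not Dia not (c and a), w0
2. c and a, w0   [neg-Dia-rule on 1 via w0Rw0]
3. c, w0   [and-rule on 2]
4. a, w0   [and-rule on 2]
Accessibility: w0Rw0

Yes, satisfiable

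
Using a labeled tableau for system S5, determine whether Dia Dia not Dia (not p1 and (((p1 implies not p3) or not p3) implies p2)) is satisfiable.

Satisfiable

1. Dia Dia not Dia (not p1 and (((p1 implies not p3) or not p3) implies p2)), u
2. Dia not Dia (not p1 and (((p1 implies not p3) or not p3) implies p2)), v   [Dia-rule on 1: fresh world v, uRv]
3. not Dia (not p1 and (((p1 implies not p3) or not p3) implies p2)), w   [Dia-rule on 2: fresh world w, vRw]
4. not (not p1 and (((p1 implies not p3) or not p3) implies p2)), u   [neg-Dia-rule on 3 via wRu]
5. not (not p1 and (((p1 implies not p3) or not p3) implies p2)), v   [neg-Dia-rule on 3 via wRv]
6. not (not p1 and (((p1 implies not p3) or not p3) implies p2)), w   [neg-Dia-rule on 3 via wRw]
7. not (((p1 implies not p3) or not p3) implies p2), u   [neg-and-rule on 4 (branches; this branch)]
8. (p1 implies not p3) or not p3, u   [neg-implies-rule on 7]
9. not p2, u   [neg-implies-rule on 7]
10. not (((p1 implies not p3) or not p3) implies p2), v   [neg-and-rule on 5 (branches; this branch)]
11. (p1 implies not p3) or not p3, v   [neg-implies-rule on 10]
12. not p2, v   [neg-implies-rule on 10]
13. not (((p1 implies not p3) or not p3) implies p2), w   [neg-and-rule on 6 (branches; this branch)]
14. (p1 implies not p3) or not p3, w   [neg-implies-rule on 13]
15. not p2, w   [neg-implies-rule on 13]
16. not p3, u   [or-rule on 8 (branches; this branch)]
17. not p3, v   [or-rule on 11 (branches; this branch)]
18. not p3, w   [or-rule on 14 (branches; this branch)]
Accessibility: uRu, uRv, uRw, vRu, vRv, vRw, wRu, wRv, wRw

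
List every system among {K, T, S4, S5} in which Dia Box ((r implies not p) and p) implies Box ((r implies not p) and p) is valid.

S5-tableau for the negation not (Dia Box ((r implies not p) and p) implies Box ((r implies not p) and p)):
1. not (Dia Box ((r implies not p) and p) implies Box ((r implies not p) and p)), 0
2. Dia Box ((r implies not p) and p), 0
3. not Box ((r implies not p) and p), 0
4. Box ((r implies not p) and p), 1
5. (r implies not p) and p, 0
6. r implies not p, 0
7. p, 0
8. (r implies not p) and p, 1
9. r implies not p, 1
10. p, 1
11. not r, 0
12. not r, 1
13. not ((r implies not p) and p), 2
14. (r implies not p) and p, 2
15. r implies not p, 2
16. p, 2
17. not (r implies not p), 2
18. r, 2
19. not p, 2
Accessibility: 0R0, 0R1, 0R2, 1R0, 1R1, 1R2, 2R0, 2R1, 2R2
Branch closes: p and not p both at 2.
Every branch closes (one shown): valid in S5.
S4-tableau for the negation not (Dia Box ((r implies not p) and p) implies Box ((r implies not p) and p)):
1. not (Dia Box ((r implies not p) and p) implies Box ((r implies not p) and p)), 0
2. Dia Box ((r implies not p) and p), 0
3. not Box ((r implies not p) and p), 0
4. Box ((r implies not p) and p), 1
5. (r implies not p) and p, 1
6. r implies not p, 1
7. p, 1
8. not r, 1
9. not ((r implies not p) and p), 2
10. not p, 2
Accessibility: 0R0, 0R1, 0R2, 1R1, 2R2
Complete open branch: countermodel on an S4-frame, so not valid in S4, nor in K, T (the same frame is also a K-frame and a T-frame).

S5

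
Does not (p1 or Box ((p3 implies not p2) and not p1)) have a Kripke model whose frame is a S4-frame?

Yes, satisfiable

1. not (p1 or Box ((p3 implies not p2) and not p1)), 0
2. not p1, 0
3. not Box ((p3 implies not p2) and not p1), 0
4. not ((p3 implies not p2) and not p1), 1
5. p1, 1
Accessibility: 0R0, 0R1, 1R1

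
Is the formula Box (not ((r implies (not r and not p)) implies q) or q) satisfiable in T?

1. Box (not ((r implies (not r and not p)) implies q) or q), w0
2. not ((r implies (not r and not p)) implies q) or q, w0   [Box-rule on 1 via w0Rw0]
3. q, w0   [or-rule on 2 (branches; this branch)]
Accessibility: w0Rw0

Satisfiable (open branch found)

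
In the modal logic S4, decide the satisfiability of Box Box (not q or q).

1. Box Box (not q or q), 0
2. Box (not q or q), 0
3. not q or q, 0
4. q, 0
Accessibility: 0R0

Yes, satisfiable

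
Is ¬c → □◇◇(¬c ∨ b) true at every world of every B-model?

Tableau for the negation ¬(¬c → □◇◇(¬c ∨ b)):
1. ¬(¬c → □◇◇(¬c ∨ b)), w0
2. ¬c, w0
3. ¬□◇◇(¬c ∨ b), w0
4. ¬◇◇(¬c ∨ b), w1
5. ¬◇(¬c ∨ b), w0
6. ¬◇(¬c ∨ b), w1
7. ¬(¬c ∨ b), w0
8. c, w0
9. ¬b, w0
Accessibility: w0Rw0, w0Rw1, w1Rw0, w1Rw1
Branch closes: c and ¬c both at w0.
Every branch of the negation's tableau closes; the branch above is one of them.

Yes, valid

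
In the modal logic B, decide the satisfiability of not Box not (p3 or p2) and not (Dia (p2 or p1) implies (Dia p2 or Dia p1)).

1. not Box not (p3 or p2) and not (Dia (p2 or p1) implies (Dia p2 or Dia p1)), 0
2. not Box not (p3 or p2), 0
3. not (Dia (p2 or p1) implies (Dia p2 or Dia p1)), 0
4. Dia (p2 or p1), 0
5. not (Dia p2 or Dia p1), 0
6. not Dia p2, 0
7. not Dia p1, 0
8. not p2, 0
9. not p1, 0
10. p3 or p2, 1
11. not p2, 1
12. not p1, 1
13. p3, 1
14. p2 or p1, 2
15. not p2, 2
16. not p1, 2
17. p1, 2
Accessibility: 0R0, 0R1, 0R2, 1R0, 1R1, 2R0, 2R2
Branch closes: p1 and not p1 both at 2.
(One branch shown.) All branches close.

Unsatisfiable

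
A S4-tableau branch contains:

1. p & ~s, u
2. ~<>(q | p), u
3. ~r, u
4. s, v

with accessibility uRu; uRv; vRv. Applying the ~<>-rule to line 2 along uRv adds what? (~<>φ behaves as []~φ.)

~(q | p), v

~<>φ behaves as []~φ: propagate the negated body to each accessible world.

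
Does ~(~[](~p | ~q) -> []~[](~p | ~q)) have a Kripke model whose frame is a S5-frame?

Unsatisfiable

1. ~(~[](~p | ~q) -> []~[](~p | ~q)), u
2. ~[](~p | ~q), u   [~->-rule on 1]
3. ~[]~[](~p | ~q), u   [~->-rule on 1]
4. ~(~p | ~q), v   [~[]-rule on 2: fresh world v, uRv]
5. p, v   [~|-rule on 4]
6. q, v   [~|-rule on 4]
7. [](~p | ~q), w   [~[]-rule on 3: fresh world w, uRw]
8. ~p | ~q, u   [[]-rule on 7 via wRu]
9. ~p | ~q, v   [[]-rule on 7 via wRv]
10. ~p | ~q, w   [[]-rule on 7 via wRw]
11. ~q, u   [|-rule on 8 (branches; this branch)]
12. ~q, v   [|-rule on 9 (branches; this branch)]
Accessibility: uRu, uRv, uRw, vRu, vRv, vRw, wRu, wRv, wRw
Branch closes: q and ~q both at v.
Every branch closes; the branch above is one of them.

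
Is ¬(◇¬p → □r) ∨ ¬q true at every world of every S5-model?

Tableau for the negation ¬(¬(◇¬p → □r) ∨ ¬q):
1. ¬(¬(◇¬p → □r) ∨ ¬q), 0
2. ◇¬p → □r, 0   [¬∨-rule on 1]
3. q, 0   [¬∨-rule on 1]
4. □r, 0   [→-rule on 2 (branches; this branch)]
5. r, 0   [□-rule on 4 via 0R0]
Accessibility: 0R0
The negation has an open branch (countermodel exists).

Invalid (countermodel exists)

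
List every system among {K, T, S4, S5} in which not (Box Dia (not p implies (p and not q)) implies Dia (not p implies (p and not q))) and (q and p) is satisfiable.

K-tableau for the formula:
1. not (Box Dia (not p implies (p and not q)) implies Dia (not p implies (p and not q))) and (q and p), w0
2. not (Box Dia (not p implies (p and not q)) implies Dia (not p implies (p and not q))), w0
3. q and p, w0
4. Box Dia (not p implies (p and not q)), w0
5. not Dia (not p implies (p and not q)), w0
6. q, w0
7. p, w0
Complete open branch: satisfiable in K.
T-tableau for the formula:
1. not (Box Dia (not p implies (p and not q)) implies Dia (not p implies (p and not q))) and (q and p), w0
2. not (Box Dia (not p implies (p and not q)) implies Dia (not p implies (p and not q))), w0
3. q and p, w0
4. Box Dia (not p implies (p and not q)), w0
5. not Dia (not p implies (p and not q)), w0
6. q, w0
7. p, w0
8. Dia (not p implies (p and not q)), w0
9. not (not p implies (p and not q)), w0
10. not p, w0
11. not (p and not q), w0
Accessibility: w0Rw0
Branch closes: p and not p both at w0.
Every branch closes (one shown): unsatisfiable in T, hence also in S4, S5 (every S4/S5-frame is a T-frame).

K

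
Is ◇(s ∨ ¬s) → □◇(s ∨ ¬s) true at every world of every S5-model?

Valid

Tableau for the negation ¬(◇(s ∨ ¬s) → □◇(s ∨ ¬s)):
1. ¬(◇(s ∨ ¬s) → □◇(s ∨ ¬s)), w0
2. ◇(s ∨ ¬s), w0
3. ¬□◇(s ∨ ¬s), w0
4. s ∨ ¬s, w1
5. ¬s, w1
6. ¬◇(s ∨ ¬s), w2
7. ¬(s ∨ ¬s), w0
8. ¬s, w0
9. s, w0
Accessibility: w0Rw0, w0Rw1, w0Rw2, w1Rw0, w1Rw1, w1Rw2, w2Rw0, w2Rw1, w2Rw2
Branch closes: s and ¬s both at w0.
All branches of the negation close; one closing branch shown above.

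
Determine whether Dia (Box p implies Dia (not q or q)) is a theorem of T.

Tableau for the negation not Dia (Box p implies Dia (not q or q)):
1. not Dia (Box p implies Dia (not q or q)), 0
2. not (Box p implies Dia (not q or q)), 0
3. Box p, 0
4. not Dia (not q or q), 0
5. p, 0
6. not (not q or q), 0
7. q, 0
8. not q, 0
Accessibility: 0R0
Branch closes: q and not q both at 0.
Every branch of the negation's tableau closes; the branch above is one of them.

Valid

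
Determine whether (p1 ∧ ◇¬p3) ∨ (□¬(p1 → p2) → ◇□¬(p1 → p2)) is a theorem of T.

Valid

Tableau for the negation ¬((p1 ∧ ◇¬p3) ∨ (□¬(p1 → p2) → ◇□¬(p1 → p2))):
1. ¬((p1 ∧ ◇¬p3) ∨ (□¬(p1 → p2) → ◇□¬(p1 → p2))), w0
2. ¬(p1 ∧ ◇¬p3), w0   [¬∨-rule on 1]
3. ¬(□¬(p1 → p2) → ◇□¬(p1 → p2)), w0   [¬∨-rule on 1]
4. □¬(p1 → p2), w0   [¬→-rule on 3]
5. ¬◇□¬(p1 → p2), w0   [¬→-rule on 3]
6. ¬(p1 → p2), w0   [□-rule on 4 via w0Rw0]
7. p1, w0   [¬→-rule on 6]
8. ¬p2, w0   [¬→-rule on 6]
9. ¬□¬(p1 → p2), w0   [¬◇-rule on 5 via w0Rw0]
10. ¬◇¬p3, w0   [¬∧-rule on 2 (branches; this branch)]
11. p3, w0   [¬◇-rule on 10 via w0Rw0]
12. p1 → p2, w1   [¬□-rule on 9: fresh world w1, w0Rw1]
13. ¬(p1 → p2), w1   [□-rule on 4 via w0Rw1]
14. p1, w1   [¬→-rule on 13]
15. ¬p2, w1   [¬→-rule on 13]
16. ¬□¬(p1 → p2), w1   [¬◇-rule on 5 via w0Rw1]
17. p3, w1   [¬◇-rule on 10 via w0Rw1]
18. p2, w1   [→-rule on 12 (branches; this branch)]
Accessibility: w0Rw0, w0Rw1, w1Rw1
Branch closes: p2 and ¬p2 both at w1.
All branches of the negation close; one closing branch shown above.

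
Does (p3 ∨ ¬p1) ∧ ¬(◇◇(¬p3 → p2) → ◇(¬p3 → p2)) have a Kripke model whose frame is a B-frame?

Yes, satisfiable

1. (p3 ∨ ¬p1) ∧ ¬(◇◇(¬p3 → p2) → ◇(¬p3 → p2)), u
2. p3 ∨ ¬p1, u   [∧-rule on 1]
3. ¬(◇◇(¬p3 → p2) → ◇(¬p3 → p2)), u   [∧-rule on 1]
4. ◇◇(¬p3 → p2), u   [¬→-rule on 3]
5. ¬◇(¬p3 → p2), u   [¬→-rule on 3]
6. ¬(¬p3 → p2), u   [¬◇-rule on 5 via uRu]
7. ¬p3, u   [¬→-rule on 6]
8. ¬p2, u   [¬→-rule on 6]
9. ¬p1, u   [∨-rule on 2 (branches; this branch)]
10. ◇(¬p3 → p2), v   [◇-rule on 4: fresh world v, uRv]
11. ¬(¬p3 → p2), v   [¬◇-rule on 5 via uRv]
12. ¬p3, v   [¬→-rule on 11]
13. ¬p2, v   [¬→-rule on 11]
14. ¬p3 → p2, w   [◇-rule on 10: fresh world w, vRw]
15. p2, w   [→-rule on 14 (branches; this branch)]
Accessibility: uRu, uRv, vRu, vRv, vRw, wRv, wRw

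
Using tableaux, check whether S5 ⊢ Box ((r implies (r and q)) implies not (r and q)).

Tableau for the negation not Box ((r implies (r and q)) implies not (r and q)):
1. not Box ((r implies (r and q)) implies not (r and q)), w0
2. not ((r implies (r and q)) implies not (r and q)), w1   [neg-Box-rule on 1: fresh world w1, w0Rw1]
3. r implies (r and q), w1   [neg-implies-rule on 2]
4. r and q, w1   [neg-implies-rule on 2]
5. r, w1   [and-rule on 4]
6. q, w1   [and-rule on 4]
Accessibility: w0Rw0, w0Rw1, w1Rw0, w1Rw1
The negation has an open branch (countermodel exists).

No, not valid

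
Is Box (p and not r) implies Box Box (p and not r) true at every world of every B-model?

Not valid

Tableau for the negation not (Box (p and not r) implies Box Box (p and not r)):
1. not (Box (p and not r) implies Box Box (p and not r)), 0
2. Box (p and not r), 0
3. not Box Box (p and not r), 0
4. p and not r, 0
5. p, 0
6. not r, 0
7. not Box (p and not r), 1
8. p and not r, 1
9. p, 1
10. not r, 1
11. not (p and not r), 2
12. r, 2
Accessibility: 0R0, 0R1, 1R0, 1R1, 1R2, 2R1, 2R2
The negation has an open branch (countermodel exists).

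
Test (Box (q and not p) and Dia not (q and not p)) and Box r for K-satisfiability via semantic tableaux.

Unsatisfiable

1. (Box (q and not p) and Dia not (q and not p)) and Box r, u
2. Box (q and not p) and Dia not (q and not p), u   [and-rule on 1]
3. Box r, u   [and-rule on 1]
4. Box (q and not p), u   [and-rule on 2]
5. Dia not (q and not p), u   [and-rule on 2]
6. not (q and not p), v   [Dia-rule on 5: fresh world v, uRv]
7. r, v   [Box-rule on 3 via uRv]
8. q and not p, v   [Box-rule on 4 via uRv]
9. q, v   [and-rule on 8]
10. not p, v   [and-rule on 8]
11. p, v   [neg-and-rule on 6 (branches; this branch)]
Accessibility: uRv
Branch closes: p and not p both at v.
Every branch closes; the branch above is one of them.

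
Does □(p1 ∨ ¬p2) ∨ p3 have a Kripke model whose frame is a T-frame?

1. □(p1 ∨ ¬p2) ∨ p3, w0
2. p3, w0   [∨-rule on 1 (branches; this branch)]
Accessibility: w0Rw0

Satisfiable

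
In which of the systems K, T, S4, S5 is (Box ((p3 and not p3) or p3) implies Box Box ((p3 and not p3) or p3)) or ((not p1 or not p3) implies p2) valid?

S4, S5

T-tableau for the negation not ((Box ((p3 and not p3) or p3) implies Box Box ((p3 and not p3) or p3)) or ((not p1 or not p3) implies p2)):
1. not ((Box ((p3 and not p3) or p3) implies Box Box ((p3 and not p3) or p3)) or ((not p1 or not p3) implies p2)), u
2. not (Box ((p3 and not p3) or p3) implies Box Box ((p3 and not p3) or p3)), u
3. not ((not p1 or not p3) implies p2), u
4. Box ((p3 and not p3) or p3), u
5. not Box Box ((p3 and not p3) or p3), u
6. not p1 or not p3, u
7. not p2, u
8. (p3 and not p3) or p3, u
9. not p1, u
10. p3, u
11. not Box ((p3 and not p3) or p3), v
12. (p3 and not p3) or p3, v
13. p3, v
14. not ((p3 and not p3) or p3), w
15. not (p3 and not p3), w
16. not p3, w
Accessibility: uRu, uRv, vRv, vRw, wRw
Complete open branch: countermodel on a T-frame, so not valid in T, nor in K (the same frame is also a K-frame).
S4-tableau for the negation not ((Box ((p3 and not p3) or p3) implies Box Box ((p3 and not p3) or p3)) or ((not p1 or not p3) implies p2)):
1. not ((Box ((p3 and not p3) or p3) implies Box Box ((p3 and not p3) or p3)) or ((not p1 or not p3) implies p2)), u
2. not (Box ((p3 and not p3) or p3) implies Box Box ((p3 and not p3) or p3)), u
3. not ((not p1 or not p3) implies p2), u
4. Box ((p3 and not p3) or p3), u
5. not Box Box ((p3 and not p3) or p3), u
6. not p1 or not p3, u
7. not p2, u
8. (p3 and not p3) or p3, u
9. not p1, u
10. p3, u
11. not Box ((p3 and not p3) or p3), v
12. (p3 and not p3) or p3, v
13. p3, v
14. not ((p3 and not p3) or p3), w
15. not (p3 and not p3), w
16. not p3, w
17. (p3 and not p3) or p3, w
18. p3 and not p3, w
19. p3, w
Accessibility: uRu, uRv, uRw, vRv, vRw, wRw
Branch closes: p3 and not p3 both at w.
Every branch closes (one shown): valid in S4, hence also in S5 (every theorem of S4 is a theorem of S5).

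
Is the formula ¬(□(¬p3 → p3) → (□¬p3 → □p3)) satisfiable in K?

1. ¬(□(¬p3 → p3) → (□¬p3 → □p3)), 0
2. □(¬p3 → p3), 0   [¬→-rule on 1]
3. ¬(□¬p3 → □p3), 0   [¬→-rule on 1]
4. □¬p3, 0   [¬→-rule on 3]
5. ¬□p3, 0   [¬→-rule on 3]
6. ¬p3, 1   [¬□-rule on 5: fresh world 1, 0R1]
7. ¬p3 → p3, 1   [□-rule on 2 via 0R1]
8. p3, 1   [→-rule on 7 (branches; this branch)]
Accessibility: 0R1
Branch closes: p3 and ¬p3 both at 1.
All branches of the tableau close; one closing branch shown above.

Unsatisfiable (every branch closes)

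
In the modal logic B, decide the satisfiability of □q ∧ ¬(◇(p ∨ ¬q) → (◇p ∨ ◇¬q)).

Unsatisfiable

1. □q ∧ ¬(◇(p ∨ ¬q) → (◇p ∨ ◇¬q)), u
2. □q, u
3. ¬(◇(p ∨ ¬q) → (◇p ∨ ◇¬q)), u
4. ◇(p ∨ ¬q), u
5. ¬(◇p ∨ ◇¬q), u
6. ¬◇p, u
7. ¬◇¬q, u
8. q, u
9. ¬p, u
10. p ∨ ¬q, v
11. q, v
12. ¬p, v
13. ¬q, v
Accessibility: uRu, uRv, vRu, vRv
Branch closes: q and ¬q both at v.
(One branch shown.) All branches close.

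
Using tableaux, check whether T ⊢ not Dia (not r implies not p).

Tableau for the negation Dia (not r implies not p):
1. Dia (not r implies not p), u
2. not r implies not p, v
3. not p, v
Accessibility: uRu, uRv, vRv
The negation has an open branch (countermodel exists).

Invalid (countermodel exists)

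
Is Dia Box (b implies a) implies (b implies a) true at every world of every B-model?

Tableau for the negation not (Dia Box (b implies a) implies (b implies a)):
1. not (Dia Box (b implies a) implies (b implies a)), u
2. Dia Box (b implies a), u
3. not (b implies a), u
4. b, u
5. not a, u
6. Box (b implies a), v
7. b implies a, u
8. b implies a, v
9. a, u
Accessibility: uRu, uRv, vRu, vRv
Branch closes: a and not a both at u.
Every branch of the negation's tableau closes; the branch above is one of them.

Yes, valid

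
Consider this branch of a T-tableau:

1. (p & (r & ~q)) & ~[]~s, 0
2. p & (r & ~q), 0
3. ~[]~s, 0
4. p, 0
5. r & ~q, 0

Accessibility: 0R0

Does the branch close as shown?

Not closed

No world carries both an atom and its negation.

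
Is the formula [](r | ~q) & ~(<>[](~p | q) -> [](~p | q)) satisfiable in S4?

Satisfiable (open branch found)

1. [](r | ~q) & ~(<>[](~p | q) -> [](~p | q)), w0
2. [](r | ~q), w0
3. ~(<>[](~p | q) -> [](~p | q)), w0
4. <>[](~p | q), w0
5. ~[](~p | q), w0
6. r | ~q, w0
7. ~q, w0
8. [](~p | q), w1
9. r | ~q, w1
10. ~p | q, w1
11. ~q, w1
12. ~p, w1
13. ~(~p | q), w2
14. p, w2
15. ~q, w2
16. r | ~q, w2
Accessibility: w0Rw0, w0Rw1, w0Rw2, w1Rw1, w2Rw2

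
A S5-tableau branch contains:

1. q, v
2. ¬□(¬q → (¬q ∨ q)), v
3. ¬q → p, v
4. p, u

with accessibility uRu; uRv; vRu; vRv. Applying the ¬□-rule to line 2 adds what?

a fresh world w with vRw, and ¬(¬q → (¬q ∨ q)) at w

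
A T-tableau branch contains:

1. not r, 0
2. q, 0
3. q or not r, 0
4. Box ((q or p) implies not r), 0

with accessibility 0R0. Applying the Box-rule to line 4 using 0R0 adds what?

(q or p) implies not r, 0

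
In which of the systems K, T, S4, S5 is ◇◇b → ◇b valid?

S4, S5

T-tableau for the negation ¬(◇◇b → ◇b):
1. ¬(◇◇b → ◇b), 0
2. ◇◇b, 0
3. ¬◇b, 0
4. ¬b, 0
5. ◇b, 1
6. ¬b, 1
7. b, 2
Accessibility: 0R0, 0R1, 1R1, 1R2, 2R2
Complete open branch: countermodel on a T-frame, so not valid in T, nor in K (the same frame is also a K-frame).
S4-tableau for the negation ¬(◇◇b → ◇b):
1. ¬(◇◇b → ◇b), 0
2. ◇◇b, 0
3. ¬◇b, 0
4. ¬b, 0
5. ◇b, 1
6. ¬b, 1
7. b, 2
8. ¬b, 2
Accessibility: 0R0, 0R1, 0R2, 1R1, 1R2, 2R2
Branch closes: b and ¬b both at 2.
Every branch closes (one shown): valid in S4, hence also in S5 (every theorem of S4 is a theorem of S5).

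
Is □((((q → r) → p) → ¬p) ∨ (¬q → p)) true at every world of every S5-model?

Valid

Tableau for the negation ¬□((((q → r) → p) → ¬p) ∨ (¬q → p)):
1. ¬□((((q → r) → p) → ¬p) ∨ (¬q → p)), w0
2. ¬((((q → r) → p) → ¬p) ∨ (¬q → p)), w1   [¬□-rule on 1: fresh world w1, w0Rw1]
3. ¬(((q → r) → p) → ¬p), w1   [¬∨-rule on 2]
4. ¬(¬q → p), w1   [¬∨-rule on 2]
5. (q → r) → p, w1   [¬→-rule on 3]
6. p, w1   [¬→-rule on 3]
7. ¬q, w1   [¬→-rule on 4]
8. ¬p, w1   [¬→-rule on 4]
Accessibility: w0Rw0, w0Rw1, w1Rw0, w1Rw1
Branch closes: p and ¬p both at w1.
All branches of the negation close; one closing branch shown above.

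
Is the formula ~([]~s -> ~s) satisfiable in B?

1. ~([]~s -> ~s), w0
2. []~s, w0
3. s, w0
4. ~s, w0
Accessibility: w0Rw0
Branch closes: s and ~s both at w0.
(One branch shown.) All branches close.

Unsatisfiable (every branch closes)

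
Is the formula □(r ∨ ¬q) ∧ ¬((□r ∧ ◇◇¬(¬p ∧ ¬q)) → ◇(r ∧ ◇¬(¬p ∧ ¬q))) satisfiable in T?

No, unsatisfiable

1. □(r ∨ ¬q) ∧ ¬((□r ∧ ◇◇¬(¬p ∧ ¬q)) → ◇(r ∧ ◇¬(¬p ∧ ¬q))), w0
2. □(r ∨ ¬q), w0
3. ¬((□r ∧ ◇◇¬(¬p ∧ ¬q)) → ◇(r ∧ ◇¬(¬p ∧ ¬q))), w0
4. □r ∧ ◇◇¬(¬p ∧ ¬q), w0
5. ¬◇(r ∧ ◇¬(¬p ∧ ¬q)), w0
6. □r, w0
7. ◇◇¬(¬p ∧ ¬q), w0
8. r ∨ ¬q, w0
9. ¬(r ∧ ◇¬(¬p ∧ ¬q)), w0
10. r, w0
11. ¬q, w0
12. ¬◇¬(¬p ∧ ¬q), w0
13. ¬p ∧ ¬q, w0
14. ¬p, w0
15. ◇¬(¬p ∧ ¬q), w1
16. r ∨ ¬q, w1
17. ¬(r ∧ ◇¬(¬p ∧ ¬q)), w1
18. r, w1
19. ¬p ∧ ¬q, w1
20. ¬p, w1
21. ¬q, w1
22. ¬◇¬(¬p ∧ ¬q), w1
23. ¬(¬p ∧ ¬q), w2
24. ¬p ∧ ¬q, w2
25. ¬p, w2
26. ¬q, w2
27. q, w2
Accessibility: w0Rw0, w0Rw1, w1Rw1, w1Rw2, w2Rw2
Branch closes: q and ¬q both at w2.
(One branch shown.) All branches close.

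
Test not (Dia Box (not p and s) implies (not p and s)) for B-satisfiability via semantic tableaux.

1. not (Dia Box (not p and s) implies (not p and s)), w0
2. Dia Box (not p and s), w0
3. not (not p and s), w0
4. not s, w0
5. Box (not p and s), w1
6. not p and s, w0
7. not p, w0
8. s, w0
Accessibility: w0Rw0, w0Rw1, w1Rw0, w1Rw1
Branch closes: s and not s both at w0.
Every branch closes; the branch above is one of them.

No, unsatisfiable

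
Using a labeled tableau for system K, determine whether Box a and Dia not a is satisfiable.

1. Box a and Dia not a, w0
2. Box a, w0
3. Dia not a, w0
4. not a, w1
5. a, w1
Accessibility: w0Rw1
Branch closes: a and not a both at w1.
All branches of the tableau close; one closing branch shown above.

Unsatisfiable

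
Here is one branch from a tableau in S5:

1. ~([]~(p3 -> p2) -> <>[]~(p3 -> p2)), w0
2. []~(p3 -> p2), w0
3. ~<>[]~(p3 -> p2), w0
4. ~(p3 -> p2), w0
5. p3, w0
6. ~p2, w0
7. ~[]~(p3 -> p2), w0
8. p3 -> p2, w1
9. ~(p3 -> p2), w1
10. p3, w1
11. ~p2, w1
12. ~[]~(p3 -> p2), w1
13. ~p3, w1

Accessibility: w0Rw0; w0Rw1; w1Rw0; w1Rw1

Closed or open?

Closed

Both p3 and ~p3 appear at w1.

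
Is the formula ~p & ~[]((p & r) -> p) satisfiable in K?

No, unsatisfiable

1. ~p & ~[]((p & r) -> p), u
2. ~p, u   [&-rule on 1]
3. ~[]((p & r) -> p), u   [&-rule on 1]
4. ~((p & r) -> p), v   [~[]-rule on 3: fresh world v, uRv]
5. p & r, v   [~->-rule on 4]
6. ~p, v   [~->-rule on 4]
7. p, v   [&-rule on 5]
8. r, v   [&-rule on 5]
Accessibility: uRv
Branch closes: p and ~p both at v.
All branches of the tableau close; one closing branch shown above.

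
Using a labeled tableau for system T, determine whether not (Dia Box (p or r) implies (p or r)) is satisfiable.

Satisfiable

1. not (Dia Box (p or r) implies (p or r)), w0
2. Dia Box (p or r), w0
3. not (p or r), w0
4. not p, w0
5. not r, w0
6. Box (p or r), w1
7. p or r, w1
8. r, w1
Accessibility: w0Rw0, w0Rw1, w1Rw1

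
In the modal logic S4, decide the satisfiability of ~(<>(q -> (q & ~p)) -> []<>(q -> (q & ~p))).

1. ~(<>(q -> (q & ~p)) -> []<>(q -> (q & ~p))), w0
2. <>(q -> (q & ~p)), w0   [~->-rule on 1]
3. ~[]<>(q -> (q & ~p)), w0   [~->-rule on 1]
4. q -> (q & ~p), w1   [<>-rule on 2: fresh world w1, w0Rw1]
5. q & ~p, w1   [->-rule on 4 (branches; this branch)]
6. q, w1   [&-rule on 5]
7. ~p, w1   [&-rule on 5]
8. ~<>(q -> (q & ~p)), w2   [~[]-rule on 3: fresh world w2, w0Rw2]
9. ~(q -> (q & ~p)), w2   [~<>-rule on 8 via w2Rw2]
10. q, w2   [~->-rule on 9]
11. ~(q & ~p), w2   [~->-rule on 9]
12. p, w2   [~&-rule on 11 (branches; this branch)]
Accessibility: w0Rw0, w0Rw1, w0Rw2, w1Rw1, w2Rw2

Yes, satisfiable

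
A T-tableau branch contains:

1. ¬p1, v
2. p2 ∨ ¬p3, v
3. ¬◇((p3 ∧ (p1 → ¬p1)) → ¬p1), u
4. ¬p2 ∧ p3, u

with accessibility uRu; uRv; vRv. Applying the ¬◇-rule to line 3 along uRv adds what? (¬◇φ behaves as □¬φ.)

¬((p3 ∧ (p1 → ¬p1)) → ¬p1), v

¬◇φ behaves as □¬φ: propagate the negated body to each accessible world.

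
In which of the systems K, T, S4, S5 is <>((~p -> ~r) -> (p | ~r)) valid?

K-tableau for the negation ~<>((~p -> ~r) -> (p | ~r)):
1. ~<>((~p -> ~r) -> (p | ~r)), u
Complete open branch: countermodel on a K-frame, so not valid in K.
T-tableau for the negation ~<>((~p -> ~r) -> (p | ~r)):
1. ~<>((~p -> ~r) -> (p | ~r)), u
2. ~((~p -> ~r) -> (p | ~r)), u
3. ~p -> ~r, u
4. ~(p | ~r), u
5. ~p, u
6. r, u
7. ~r, u
Accessibility: uRu
Branch closes: r and ~r both at u.
Every branch closes (one shown): valid in T, hence also in S4, S5 (every theorem of T is a theorem of S4 and S5).

T, S4, S5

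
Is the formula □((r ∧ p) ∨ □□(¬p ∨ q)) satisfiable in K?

Satisfiable

1. □((r ∧ p) ∨ □□(¬p ∨ q)), 0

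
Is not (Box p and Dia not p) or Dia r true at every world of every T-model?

Tableau for the negation not (not (Box p and Dia not p) or Dia r):
1. not (not (Box p and Dia not p) or Dia r), u
2. Box p and Dia not p, u
3. not Dia r, u
4. Box p, u
5. Dia not p, u
6. not r, u
7. p, u
8. not p, v
9. not r, v
10. p, v
Accessibility: uRu, uRv, vRv
Branch closes: p and not p both at v.
All branches of the negation close; one closing branch shown above.

Valid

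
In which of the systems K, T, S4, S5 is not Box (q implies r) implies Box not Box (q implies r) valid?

S5

S5-tableau for the negation not (not Box (q implies r) implies Box not Box (q implies r)):
1. not (not Box (q implies r) implies Box not Box (q implies r)), 0
2. not Box (q implies r), 0
3. not Box not Box (q implies r), 0
4. not (q implies r), 1
5. q, 1
6. not r, 1
7. Box (q implies r), 2
8. q implies r, 0
9. q implies r, 1
10. q implies r, 2
11. r, 0
12. r, 1
Accessibility: 0R0, 0R1, 0R2, 1R0, 1R1, 1R2, 2R0, 2R1, 2R2
Branch closes: r and not r both at 1.
Every branch closes (one shown): valid in S5.
S4-tableau for the negation not (not Box (q implies r) implies Box not Box (q implies r)):
1. not (not Box (q implies r) implies Box not Box (q implies r)), 0
2. not Box (q implies r), 0
3. not Box not Box (q implies r), 0
4. not (q implies r), 1
5. q, 1
6. not r, 1
7. Box (q implies r), 2
8. q implies r, 2
9. r, 2
Accessibility: 0R0, 0R1, 0R2, 1R1, 2R2
Complete open branch: countermodel on an S4-frame, so not valid in S4, nor in K, T (the same frame is also a K-frame and a T-frame).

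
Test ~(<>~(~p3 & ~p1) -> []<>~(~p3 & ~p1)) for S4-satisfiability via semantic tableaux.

1. ~(<>~(~p3 & ~p1) -> []<>~(~p3 & ~p1)), u
2. <>~(~p3 & ~p1), u   [~->-rule on 1]
3. ~[]<>~(~p3 & ~p1), u   [~->-rule on 1]
4. ~(~p3 & ~p1), v   [<>-rule on 2: fresh world v, uRv]
5. p1, v   [~&-rule on 4 (branches; this branch)]
6. ~<>~(~p3 & ~p1), w   [~[]-rule on 3: fresh world w, uRw]
7. ~p3 & ~p1, w   [~<>-rule on 6 via wRw]
8. ~p3, w   [&-rule on 7]
9. ~p1, w   [&-rule on 7]
Accessibility: uRu, uRv, uRw, vRv, wRw

Yes, satisfiable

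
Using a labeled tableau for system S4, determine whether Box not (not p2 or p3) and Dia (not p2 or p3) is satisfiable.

Unsatisfiable

1. Box not (not p2 or p3) and Dia (not p2 or p3), u
2. Box not (not p2 or p3), u
3. Dia (not p2 or p3), u
4. not (not p2 or p3), u
5. p2, u
6. not p3, u
7. not p2 or p3, v
8. not (not p2 or p3), v
9. p2, v
10. not p3, v
11. p3, v
Accessibility: uRu, uRv, vRv
Branch closes: p3 and not p3 both at v.
All branches of the tableau close; one closing branch shown above.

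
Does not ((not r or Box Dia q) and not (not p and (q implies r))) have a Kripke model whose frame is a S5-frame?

1. not ((not r or Box Dia q) and not (not p and (q implies r))), u
2. not p and (q implies r), u
3. not p, u
4. q implies r, u
5. r, u
Accessibility: uRu

Satisfiable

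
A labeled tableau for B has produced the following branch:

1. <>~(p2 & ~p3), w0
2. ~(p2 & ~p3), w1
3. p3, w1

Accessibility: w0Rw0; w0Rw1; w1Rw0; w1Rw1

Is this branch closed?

There is no literal clash: for every atom and world, at most one sign appears.

No, open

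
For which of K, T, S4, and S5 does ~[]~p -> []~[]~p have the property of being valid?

S5

S4-tableau for the negation ~(~[]~p -> []~[]~p):
1. ~(~[]~p -> []~[]~p), w0
2. ~[]~p, w0
3. ~[]~[]~p, w0
4. p, w1
5. []~p, w2
6. ~p, w2
Accessibility: w0Rw0, w0Rw1, w0Rw2, w1Rw1, w2Rw2
Complete open branch: countermodel on an S4-frame, so not valid in S4, nor in K, T (the same frame is also a K-frame and a T-frame).
S5-tableau for the negation ~(~[]~p -> []~[]~p):
1. ~(~[]~p -> []~[]~p), w0
2. ~[]~p, w0
3. ~[]~[]~p, w0
4. p, w1
5. []~p, w2
6. ~p, w0
7. ~p, w1
Accessibility: w0Rw0, w0Rw1, w0Rw2, w1Rw0, w1Rw1, w1Rw2, w2Rw0, w2Rw1, w2Rw2
Branch closes: p and ~p both at w1.
Every branch closes (one shown): valid in S5.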